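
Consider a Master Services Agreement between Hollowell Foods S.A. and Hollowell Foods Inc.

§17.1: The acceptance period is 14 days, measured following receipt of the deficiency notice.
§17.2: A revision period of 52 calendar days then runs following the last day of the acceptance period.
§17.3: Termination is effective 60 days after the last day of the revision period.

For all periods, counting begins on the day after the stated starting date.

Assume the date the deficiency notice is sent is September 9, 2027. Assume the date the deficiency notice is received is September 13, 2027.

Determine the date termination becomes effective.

January 17, 2028

The last day of the acceptance period: 14 calendar days after September 13, 2027 is September 27, 2027.
The last day of the revision period: 52 calendar days after September 27, 2027 is November 18, 2027.
The date termination becomes effective: 60 calendar days after November 18, 2027 is January 17, 2028.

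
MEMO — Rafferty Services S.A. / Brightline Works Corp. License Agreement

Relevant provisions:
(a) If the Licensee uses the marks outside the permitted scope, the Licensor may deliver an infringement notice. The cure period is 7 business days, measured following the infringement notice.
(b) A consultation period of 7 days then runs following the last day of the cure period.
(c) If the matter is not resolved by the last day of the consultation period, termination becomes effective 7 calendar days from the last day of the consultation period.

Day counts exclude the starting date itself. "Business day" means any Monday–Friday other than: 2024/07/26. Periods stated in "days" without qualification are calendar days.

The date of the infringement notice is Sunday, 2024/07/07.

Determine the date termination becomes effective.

The last day of the cure period: counting 7 business days from Sunday, 2024/07/07 (Jul 8, Jul 9, Jul 10, Jul 11, Jul 12, Jul 15, Jul 16, skipping weekends) reaches Tuesday, 2024/07/16.
The last day of the consultation period: 7 calendar days after 2024/07/16 is 2024/07/23.
Adding 7 calendar days to 2024/07/23 gives 2024/07/30, which is the date termination becomes effective.

2024/07/30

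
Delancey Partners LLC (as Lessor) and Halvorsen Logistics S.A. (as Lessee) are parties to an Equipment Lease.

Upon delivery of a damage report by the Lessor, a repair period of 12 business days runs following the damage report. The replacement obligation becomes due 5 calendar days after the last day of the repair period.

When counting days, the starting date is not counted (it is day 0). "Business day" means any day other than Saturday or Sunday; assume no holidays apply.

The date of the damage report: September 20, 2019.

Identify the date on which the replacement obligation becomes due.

The last day of the repair period: counting 12 business days from Friday, September 20, 2019 (Sep 23, Sep 24, Sep 25, Sep 26, …, Oct 4, Oct 7, Oct 8, skipping weekends) reaches Tuesday, October 8, 2019.
The date on which the replacement obligation becomes due: 5 calendar days after October 8, 2019 is October 13, 2019.

October 13, 2019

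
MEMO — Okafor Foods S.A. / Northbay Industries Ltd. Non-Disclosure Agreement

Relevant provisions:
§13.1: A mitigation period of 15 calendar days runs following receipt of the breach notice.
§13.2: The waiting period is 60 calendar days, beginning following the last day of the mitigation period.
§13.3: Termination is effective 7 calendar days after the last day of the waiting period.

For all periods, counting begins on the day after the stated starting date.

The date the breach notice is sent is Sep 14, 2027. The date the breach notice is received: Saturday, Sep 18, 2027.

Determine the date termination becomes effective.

The last day of the mitigation period: 15 calendar days after Sep 18, 2027 is Oct 3, 2027.
Adding 60 calendar days to Oct 3, 2027 gives Dec 2, 2027, which is the last day of the waiting period.
The date termination becomes effective: 7 calendar days after Dec 2, 2027 is Dec 9, 2027.

Dec 9, 2027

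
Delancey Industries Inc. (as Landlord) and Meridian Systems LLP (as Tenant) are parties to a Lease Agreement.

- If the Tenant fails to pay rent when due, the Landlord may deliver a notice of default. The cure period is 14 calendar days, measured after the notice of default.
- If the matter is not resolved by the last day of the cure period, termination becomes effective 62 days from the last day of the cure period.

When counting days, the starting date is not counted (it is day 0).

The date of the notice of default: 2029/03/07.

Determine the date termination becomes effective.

2029/05/22

The last day of the cure period: 14 calendar days after 2029/03/07 is 2029/03/21.
The date termination becomes effective: 2029/03/21 + 62 days = 2029/05/22.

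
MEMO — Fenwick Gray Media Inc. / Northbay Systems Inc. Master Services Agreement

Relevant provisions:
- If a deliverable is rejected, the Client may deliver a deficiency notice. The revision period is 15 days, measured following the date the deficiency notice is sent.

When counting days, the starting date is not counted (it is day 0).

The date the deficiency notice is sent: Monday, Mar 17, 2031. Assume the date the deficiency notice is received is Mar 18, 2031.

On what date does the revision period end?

The last day of the revision period: Mar 17, 2031 + 15 days = Apr 1, 2031.

Apr 1, 2031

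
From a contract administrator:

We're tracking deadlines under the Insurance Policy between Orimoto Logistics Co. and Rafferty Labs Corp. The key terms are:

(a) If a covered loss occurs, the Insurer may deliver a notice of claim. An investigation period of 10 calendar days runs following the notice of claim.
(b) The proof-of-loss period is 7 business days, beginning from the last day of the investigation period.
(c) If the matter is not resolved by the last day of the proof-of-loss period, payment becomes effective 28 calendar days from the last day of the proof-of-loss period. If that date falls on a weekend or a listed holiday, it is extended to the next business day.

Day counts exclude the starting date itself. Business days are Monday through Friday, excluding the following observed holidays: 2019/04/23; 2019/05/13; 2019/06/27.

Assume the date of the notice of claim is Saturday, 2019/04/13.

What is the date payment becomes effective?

2019/05/30

The last day of the investigation period: 10 calendar days after 2019/04/13 is 2019/04/23.
The last day of the proof-of-loss period: 7 business days after Tuesday, 2019/04/23, skipping weekends — Apr 24, Apr 25, Apr 26, Apr 29, Apr 30, May 1, May 2 — lands on Thursday, 2019/05/02.
The date payment becomes effective: 28 calendar days after 2019/05/02 is 2019/05/30. 2019/05/30 is a Thursday and is not a listed holiday, so no roll-forward applies.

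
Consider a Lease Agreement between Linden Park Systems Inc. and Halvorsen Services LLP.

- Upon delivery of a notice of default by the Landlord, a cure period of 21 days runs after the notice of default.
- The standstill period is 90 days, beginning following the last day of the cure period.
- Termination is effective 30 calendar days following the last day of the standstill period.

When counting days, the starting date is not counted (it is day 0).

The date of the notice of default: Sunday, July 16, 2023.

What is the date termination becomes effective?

December 4, 2023

Adding 21 calendar days to July 16, 2023 gives August 6, 2023, which is the last day of the cure period.
Adding 90 calendar days to August 6, 2023 gives November 4, 2023, which is the last day of the standstill period.
Adding 30 calendar days to November 4, 2023 gives December 4, 2023, which is the date termination becomes effective.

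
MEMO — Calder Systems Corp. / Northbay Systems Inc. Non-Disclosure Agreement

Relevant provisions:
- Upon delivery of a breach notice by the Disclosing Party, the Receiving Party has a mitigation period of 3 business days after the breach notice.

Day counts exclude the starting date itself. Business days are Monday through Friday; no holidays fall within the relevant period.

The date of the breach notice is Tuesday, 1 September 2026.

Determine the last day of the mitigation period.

The last day of the mitigation period: counting 3 business days from Tuesday, 1 September 2026 (Sep 2, Sep 3, Sep 4, skipping weekends) reaches Friday, 4 September 2026.

4 September 2026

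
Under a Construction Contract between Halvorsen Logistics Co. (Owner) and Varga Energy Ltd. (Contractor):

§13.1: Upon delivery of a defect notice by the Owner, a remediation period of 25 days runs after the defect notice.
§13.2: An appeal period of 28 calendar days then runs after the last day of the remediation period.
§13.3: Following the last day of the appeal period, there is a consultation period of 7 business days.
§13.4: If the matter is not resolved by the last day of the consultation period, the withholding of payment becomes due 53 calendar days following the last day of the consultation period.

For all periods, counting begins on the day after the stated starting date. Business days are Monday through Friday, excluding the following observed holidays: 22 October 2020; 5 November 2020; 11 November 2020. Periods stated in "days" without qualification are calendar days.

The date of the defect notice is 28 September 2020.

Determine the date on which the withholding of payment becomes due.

The last day of the remediation period: 25 calendar days after 28 September 2020 is 23 October 2020.
The last day of the appeal period: 23 October 2020 + 28 days = 20 November 2020.
The last day of the consultation period: counting 7 business days from Friday, 20 November 2020 (Nov 23, Nov 24, Nov 25, Nov 26, Nov 27, Nov 30, Dec 1, skipping weekends) reaches Tuesday, 1 December 2020.
The date on which the withholding of payment becomes due: 53 calendar days after 1 December 2020 is 23 January 2021.

23 January 2021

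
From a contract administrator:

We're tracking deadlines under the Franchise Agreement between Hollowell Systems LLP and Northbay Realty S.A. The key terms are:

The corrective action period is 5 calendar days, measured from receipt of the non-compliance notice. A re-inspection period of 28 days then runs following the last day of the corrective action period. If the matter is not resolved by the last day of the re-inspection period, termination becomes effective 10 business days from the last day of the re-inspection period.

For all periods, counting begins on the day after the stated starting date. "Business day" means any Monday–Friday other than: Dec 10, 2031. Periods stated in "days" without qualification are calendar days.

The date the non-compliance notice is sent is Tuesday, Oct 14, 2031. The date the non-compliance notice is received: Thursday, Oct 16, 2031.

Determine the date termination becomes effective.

Dec 2, 2031

The last day of the corrective action period: 5 calendar days after Oct 16, 2031 is Oct 21, 2031.
The last day of the re-inspection period: 28 calendar days after Oct 21, 2031 is Nov 18, 2031.
The date termination becomes effective: counting 10 business days from Tuesday, Nov 18, 2031 (Nov 19, Nov 20, Nov 21, Nov 24, Nov 25, Nov 26, Nov 27, Nov 28, Dec 1, Dec 2, skipping weekends) reaches Tuesday, Dec 2, 2031.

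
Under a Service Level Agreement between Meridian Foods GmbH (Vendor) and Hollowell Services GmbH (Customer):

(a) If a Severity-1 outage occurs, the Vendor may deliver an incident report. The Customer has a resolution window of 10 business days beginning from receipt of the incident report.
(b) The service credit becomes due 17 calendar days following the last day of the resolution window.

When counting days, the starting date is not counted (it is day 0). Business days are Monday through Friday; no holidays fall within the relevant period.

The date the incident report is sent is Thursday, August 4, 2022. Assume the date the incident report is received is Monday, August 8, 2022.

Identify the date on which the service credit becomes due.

The last day of the resolution window: counting 10 business days from Monday, August 8, 2022 (Aug 9, Aug 10, Aug 11, Aug 12, Aug 15, Aug 16, Aug 17, Aug 18, Aug 19, Aug 22, skipping weekends) reaches Monday, August 22, 2022.
Adding 17 calendar days to August 22, 2022 gives September 8, 2022, which is the date on which the service credit becomes due.

September 8, 2022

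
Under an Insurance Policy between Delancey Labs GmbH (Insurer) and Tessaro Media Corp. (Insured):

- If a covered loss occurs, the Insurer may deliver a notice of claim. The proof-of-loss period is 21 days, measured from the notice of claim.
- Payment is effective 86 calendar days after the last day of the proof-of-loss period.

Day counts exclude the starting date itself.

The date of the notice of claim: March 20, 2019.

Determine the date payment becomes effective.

July 5, 2019

The last day of the proof-of-loss period: 21 calendar days after March 20, 2019 is April 10, 2019.
The date payment becomes effective: 86 calendar days after April 10, 2019 is July 5, 2019.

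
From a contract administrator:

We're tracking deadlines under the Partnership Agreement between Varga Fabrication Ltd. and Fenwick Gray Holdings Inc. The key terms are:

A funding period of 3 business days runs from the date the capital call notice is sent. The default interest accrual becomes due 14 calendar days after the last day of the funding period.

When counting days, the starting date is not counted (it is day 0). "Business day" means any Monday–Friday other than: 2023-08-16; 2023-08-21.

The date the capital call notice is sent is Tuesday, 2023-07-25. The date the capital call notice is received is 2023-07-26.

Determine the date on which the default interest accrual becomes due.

The last day of the funding period: 3 business days after Tuesday, 2023-07-25, skipping weekends — Jul 26, Jul 27, Jul 28 — lands on Friday, 2023-07-28.
The date on which the default interest accrual becomes due: 14 calendar days after 2023-07-28 is 2023-08-11.

2023-08-11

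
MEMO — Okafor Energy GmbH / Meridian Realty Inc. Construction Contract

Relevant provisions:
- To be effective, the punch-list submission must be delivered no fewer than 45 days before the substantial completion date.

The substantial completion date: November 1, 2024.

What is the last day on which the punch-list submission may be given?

Counting back 45 calendar days from November 1, 2024 gives September 17, 2024.

September 17, 2024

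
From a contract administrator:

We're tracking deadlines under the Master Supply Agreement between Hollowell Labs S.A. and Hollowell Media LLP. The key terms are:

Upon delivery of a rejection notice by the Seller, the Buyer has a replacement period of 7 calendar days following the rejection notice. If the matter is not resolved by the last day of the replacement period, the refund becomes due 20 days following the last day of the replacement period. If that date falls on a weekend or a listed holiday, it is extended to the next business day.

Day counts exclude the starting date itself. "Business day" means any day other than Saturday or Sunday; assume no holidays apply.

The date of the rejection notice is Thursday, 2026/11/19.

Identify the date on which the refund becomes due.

The last day of the replacement period: 7 calendar days after 2026/11/19 is 2026/11/26.
The date on which the refund becomes due: 2026/11/26 + 20 days = 2026/12/16. 2026/12/16 is a Wednesday, so no roll-forward applies.

2026/12/16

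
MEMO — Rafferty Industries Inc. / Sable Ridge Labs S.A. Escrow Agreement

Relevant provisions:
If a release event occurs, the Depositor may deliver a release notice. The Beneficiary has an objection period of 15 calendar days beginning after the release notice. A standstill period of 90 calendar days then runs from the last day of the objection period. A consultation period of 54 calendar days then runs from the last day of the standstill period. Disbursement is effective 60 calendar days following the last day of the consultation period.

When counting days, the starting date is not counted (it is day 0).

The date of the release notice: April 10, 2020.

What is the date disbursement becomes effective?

Adding 15 calendar days to April 10, 2020 gives April 25, 2020, which is the last day of the objection period.
Adding 90 calendar days to April 25, 2020 gives July 24, 2020, which is the last day of the standstill period.
Adding 54 calendar days to July 24, 2020 gives September 16, 2020, which is the last day of the consultation period.
The date disbursement becomes effective: September 16, 2020 + 60 days = November 15, 2020.

November 15, 2020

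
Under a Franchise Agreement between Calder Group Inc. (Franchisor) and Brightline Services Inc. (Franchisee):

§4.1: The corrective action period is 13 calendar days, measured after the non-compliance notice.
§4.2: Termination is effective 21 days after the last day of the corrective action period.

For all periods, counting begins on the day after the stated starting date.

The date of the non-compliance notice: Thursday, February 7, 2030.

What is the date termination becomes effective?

The last day of the corrective action period: 13 calendar days after February 7, 2030 is February 20, 2030.
The date termination becomes effective: 21 calendar days after February 20, 2030 is March 13, 2030.

March 13, 2030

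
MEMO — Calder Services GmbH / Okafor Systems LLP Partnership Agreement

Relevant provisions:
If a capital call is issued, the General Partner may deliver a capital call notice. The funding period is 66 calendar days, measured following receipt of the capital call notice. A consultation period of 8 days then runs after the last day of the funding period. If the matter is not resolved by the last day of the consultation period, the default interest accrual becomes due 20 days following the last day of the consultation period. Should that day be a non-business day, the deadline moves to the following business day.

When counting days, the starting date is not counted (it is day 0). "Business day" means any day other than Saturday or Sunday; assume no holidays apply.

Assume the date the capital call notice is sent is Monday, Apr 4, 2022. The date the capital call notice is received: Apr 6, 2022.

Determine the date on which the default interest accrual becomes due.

Jul 11, 2022

The last day of the funding period: 66 calendar days after Apr 6, 2022 is Jun 11, 2022.
Adding 8 calendar days to Jun 11, 2022 gives Jun 19, 2022, which is the last day of the consultation period.
Adding 20 calendar days to Jun 19, 2022 gives Jul 9, 2022, which is the date on which the default interest accrual becomes due. That falls on a Saturday, so it rolls to the next business day, Monday, Jul 11, 2022.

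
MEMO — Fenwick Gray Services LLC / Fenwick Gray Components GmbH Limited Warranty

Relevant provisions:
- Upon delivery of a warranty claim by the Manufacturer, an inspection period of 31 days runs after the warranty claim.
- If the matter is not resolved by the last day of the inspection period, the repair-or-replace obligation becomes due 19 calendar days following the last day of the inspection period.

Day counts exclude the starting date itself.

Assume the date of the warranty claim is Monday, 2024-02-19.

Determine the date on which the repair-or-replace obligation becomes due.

2024-04-09

Adding 31 calendar days to 2024-02-19 gives 2024-03-21, which is the last day of the inspection period.
The date on which the repair-or-replace obligation becomes due: 2024-03-21 + 19 days = 2024-04-09.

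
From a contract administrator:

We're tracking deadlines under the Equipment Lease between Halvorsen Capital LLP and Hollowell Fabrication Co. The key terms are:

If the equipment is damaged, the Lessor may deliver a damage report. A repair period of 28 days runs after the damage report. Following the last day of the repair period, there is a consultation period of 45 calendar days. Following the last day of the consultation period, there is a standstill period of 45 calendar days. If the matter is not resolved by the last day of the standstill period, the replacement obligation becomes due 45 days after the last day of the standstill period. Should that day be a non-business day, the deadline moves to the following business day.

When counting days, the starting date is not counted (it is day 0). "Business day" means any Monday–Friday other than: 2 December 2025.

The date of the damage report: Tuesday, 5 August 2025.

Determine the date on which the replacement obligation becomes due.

15 January 2026

Adding 28 calendar days to 5 August 2025 gives 2 September 2025, which is the last day of the repair period.
The last day of the consultation period: 2 September 2025 + 45 days = 17 October 2025.
The last day of the standstill period: 17 October 2025 + 45 days = 1 December 2025.
The date on which the replacement obligation becomes due: 1 December 2025 + 45 days = 15 January 2026. 15 January 2026 is a Thursday and is not a listed holiday, so no roll-forward applies.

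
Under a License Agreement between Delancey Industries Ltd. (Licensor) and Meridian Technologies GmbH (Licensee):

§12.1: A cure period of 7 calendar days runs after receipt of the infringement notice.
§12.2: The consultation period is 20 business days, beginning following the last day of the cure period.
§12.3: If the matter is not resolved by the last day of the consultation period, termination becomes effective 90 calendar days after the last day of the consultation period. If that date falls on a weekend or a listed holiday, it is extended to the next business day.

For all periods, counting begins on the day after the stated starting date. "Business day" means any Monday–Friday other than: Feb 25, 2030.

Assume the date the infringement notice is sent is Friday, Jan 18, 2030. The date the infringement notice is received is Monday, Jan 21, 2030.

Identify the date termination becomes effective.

The last day of the cure period: Jan 21, 2030 + 7 days = Jan 28, 2030.
The last day of the consultation period: 20 business days after Monday, Jan 28, 2030, skipping weekends and the listed holiday on Feb 25 — Jan 29, Jan 30, Jan 31, Feb 1, …, Feb 21, Feb 22, Feb 26 — lands on Tuesday, Feb 26, 2030.
Adding 90 calendar days to Feb 26, 2030 gives May 27, 2030, which is the date termination becomes effective. May 27, 2030 is a Monday and is not a listed holiday, so no roll-forward applies.

May 27, 2030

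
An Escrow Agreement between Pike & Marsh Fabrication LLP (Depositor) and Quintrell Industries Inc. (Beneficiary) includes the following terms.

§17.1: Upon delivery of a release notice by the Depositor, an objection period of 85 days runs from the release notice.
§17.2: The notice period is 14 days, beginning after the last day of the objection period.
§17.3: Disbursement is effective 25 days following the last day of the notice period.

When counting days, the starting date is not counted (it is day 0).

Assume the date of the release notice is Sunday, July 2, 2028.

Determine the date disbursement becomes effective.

The last day of the objection period: July 2, 2028 + 85 days = September 25, 2028.
Adding 14 calendar days to September 25, 2028 gives October 9, 2028, which is the last day of the notice period.
The date disbursement becomes effective: October 9, 2028 + 25 days = November 3, 2028.

November 3, 2028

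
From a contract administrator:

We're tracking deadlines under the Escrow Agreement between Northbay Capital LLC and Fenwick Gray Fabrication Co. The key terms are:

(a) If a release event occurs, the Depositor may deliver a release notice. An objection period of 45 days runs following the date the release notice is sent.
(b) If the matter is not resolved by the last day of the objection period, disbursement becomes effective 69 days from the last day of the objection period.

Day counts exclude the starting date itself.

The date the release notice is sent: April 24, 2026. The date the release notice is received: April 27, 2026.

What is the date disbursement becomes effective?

August 16, 2026

The last day of the objection period: April 24, 2026 + 45 days = June 8, 2026.
Adding 69 calendar days to June 8, 2026 gives August 16, 2026, which is the date disbursement becomes effective.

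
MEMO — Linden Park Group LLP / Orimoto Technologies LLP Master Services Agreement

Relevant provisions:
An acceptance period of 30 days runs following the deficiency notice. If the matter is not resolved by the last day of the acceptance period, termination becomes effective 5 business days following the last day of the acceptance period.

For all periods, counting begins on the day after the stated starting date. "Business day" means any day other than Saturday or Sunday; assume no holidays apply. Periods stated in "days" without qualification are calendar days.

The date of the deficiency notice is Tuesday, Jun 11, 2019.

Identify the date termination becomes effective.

The last day of the acceptance period: 30 calendar days after Jun 11, 2019 is Jul 11, 2019.
The date termination becomes effective: counting 5 business days from Thursday, Jul 11, 2019 (Jul 12, Jul 15, Jul 16, Jul 17, Jul 18, skipping weekends) reaches Thursday, Jul 18, 2019.

Jul 18, 2019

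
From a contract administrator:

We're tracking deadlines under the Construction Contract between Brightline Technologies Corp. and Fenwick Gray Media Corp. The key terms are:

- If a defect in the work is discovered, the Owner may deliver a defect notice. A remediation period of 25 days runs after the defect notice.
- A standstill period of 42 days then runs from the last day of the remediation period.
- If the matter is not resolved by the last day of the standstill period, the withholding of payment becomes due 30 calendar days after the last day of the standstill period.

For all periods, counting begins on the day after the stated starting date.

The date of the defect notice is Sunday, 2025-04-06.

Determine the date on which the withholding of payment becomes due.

2025-07-12

The last day of the remediation period: 2025-04-06 + 25 days = 2025-05-01.
The last day of the standstill period: 2025-05-01 + 42 days = 2025-06-12.
The date on which the withholding of payment becomes due: 2025-06-12 + 30 days = 2025-07-12.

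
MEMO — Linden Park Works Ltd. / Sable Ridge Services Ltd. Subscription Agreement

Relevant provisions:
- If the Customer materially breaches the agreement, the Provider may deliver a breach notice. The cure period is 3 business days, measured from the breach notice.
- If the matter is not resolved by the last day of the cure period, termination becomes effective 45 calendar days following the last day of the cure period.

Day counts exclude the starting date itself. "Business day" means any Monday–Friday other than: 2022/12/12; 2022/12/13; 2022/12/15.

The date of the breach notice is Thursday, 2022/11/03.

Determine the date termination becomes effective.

The last day of the cure period: counting 3 business days from Thursday, 2022/11/03 (Nov 4, Nov 7, Nov 8, skipping weekends) reaches Tuesday, 2022/11/08.
The date termination becomes effective: 2022/11/08 + 45 days = 2022/12/23.

2022/12/23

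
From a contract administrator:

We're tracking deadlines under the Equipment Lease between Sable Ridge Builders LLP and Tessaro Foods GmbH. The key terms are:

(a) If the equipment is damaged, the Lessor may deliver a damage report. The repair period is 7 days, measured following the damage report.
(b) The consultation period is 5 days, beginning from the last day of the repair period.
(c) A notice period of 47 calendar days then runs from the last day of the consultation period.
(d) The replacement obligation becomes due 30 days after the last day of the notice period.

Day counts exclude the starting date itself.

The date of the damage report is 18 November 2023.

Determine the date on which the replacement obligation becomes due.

Adding 7 calendar days to 18 November 2023 gives 25 November 2023, which is the last day of the repair period.
Adding 5 calendar days to 25 November 2023 gives 30 November 2023, which is the last day of the consultation period.
The last day of the notice period: 47 calendar days after 30 November 2023 is 16 January 2024.
The date on which the replacement obligation becomes due: 30 calendar days after 16 January 2024 is 15 February 2024.

15 February 2024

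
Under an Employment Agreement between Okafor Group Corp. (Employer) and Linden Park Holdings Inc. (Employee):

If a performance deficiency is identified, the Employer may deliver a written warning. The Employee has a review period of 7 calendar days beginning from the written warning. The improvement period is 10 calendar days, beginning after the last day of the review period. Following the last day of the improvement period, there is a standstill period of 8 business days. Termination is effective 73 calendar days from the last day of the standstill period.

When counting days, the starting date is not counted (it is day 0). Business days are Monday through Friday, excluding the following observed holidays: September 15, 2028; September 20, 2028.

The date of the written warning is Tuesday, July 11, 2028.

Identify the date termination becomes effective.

The last day of the review period: July 11, 2028 + 7 days = July 18, 2028.
Adding 10 calendar days to July 18, 2028 gives July 28, 2028, which is the last day of the improvement period.
The last day of the standstill period: 8 business days after Friday, July 28, 2028, skipping weekends — Jul 31, Aug 1, Aug 2, Aug 3, Aug 4, Aug 7, Aug 8, Aug 9 — lands on Wednesday, August 9, 2028.
Adding 73 calendar days to August 9, 2028 gives October 21, 2028, which is the date termination becomes effective.

October 21, 2028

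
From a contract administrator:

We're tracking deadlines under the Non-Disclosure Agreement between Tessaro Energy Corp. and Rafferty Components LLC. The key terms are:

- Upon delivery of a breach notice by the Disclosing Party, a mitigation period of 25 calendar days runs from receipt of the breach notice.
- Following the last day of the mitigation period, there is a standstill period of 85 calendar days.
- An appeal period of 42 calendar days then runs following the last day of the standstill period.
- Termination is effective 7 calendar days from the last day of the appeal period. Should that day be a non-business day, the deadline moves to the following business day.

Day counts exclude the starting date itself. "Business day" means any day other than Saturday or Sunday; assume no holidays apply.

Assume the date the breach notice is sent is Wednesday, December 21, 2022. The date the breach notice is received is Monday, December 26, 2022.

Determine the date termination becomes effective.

Adding 25 calendar days to December 26, 2022 gives January 20, 2023, which is the last day of the mitigation period.
Adding 85 calendar days to January 20, 2023 gives April 15, 2023, which is the last day of the standstill period.
The last day of the appeal period: 42 calendar days after April 15, 2023 is May 27, 2023.
Adding 7 calendar days to May 27, 2023 gives June 3, 2023, which is the date termination becomes effective. That falls on a Saturday, so it rolls to the next business day, Monday, June 5, 2023.

June 5, 2023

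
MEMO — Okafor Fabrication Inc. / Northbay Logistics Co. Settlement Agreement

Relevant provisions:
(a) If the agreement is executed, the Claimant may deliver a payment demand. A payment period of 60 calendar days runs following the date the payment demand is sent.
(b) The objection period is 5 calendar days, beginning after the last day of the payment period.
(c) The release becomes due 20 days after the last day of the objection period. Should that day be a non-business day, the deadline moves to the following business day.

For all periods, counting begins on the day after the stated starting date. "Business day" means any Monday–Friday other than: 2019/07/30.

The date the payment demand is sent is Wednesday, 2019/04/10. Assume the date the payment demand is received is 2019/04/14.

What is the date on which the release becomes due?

The last day of the payment period: 2019/04/10 + 60 days = 2019/06/09.
The last day of the objection period: 5 calendar days after 2019/06/09 is 2019/06/14.
The date on which the release becomes due: 20 calendar days after 2019/06/14 is 2019/07/04. 2019/07/04 is a Thursday and is not a listed holiday, so no roll-forward applies.

2019/07/04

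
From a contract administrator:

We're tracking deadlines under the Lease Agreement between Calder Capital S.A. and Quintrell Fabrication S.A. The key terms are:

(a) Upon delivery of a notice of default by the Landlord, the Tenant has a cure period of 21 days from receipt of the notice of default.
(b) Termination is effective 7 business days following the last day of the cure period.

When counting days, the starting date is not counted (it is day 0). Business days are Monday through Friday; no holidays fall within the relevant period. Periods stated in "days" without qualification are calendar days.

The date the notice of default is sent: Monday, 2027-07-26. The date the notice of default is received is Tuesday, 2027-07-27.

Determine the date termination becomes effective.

2027-08-26

Adding 21 calendar days to 2027-07-27 gives 2027-08-17, which is the last day of the cure period.
The date termination becomes effective: 7 business days after Tuesday, 2027-08-17, skipping weekends — Aug 18, Aug 19, Aug 20, Aug 23, Aug 24, Aug 25, Aug 26 — lands on Thursday, 2027-08-26.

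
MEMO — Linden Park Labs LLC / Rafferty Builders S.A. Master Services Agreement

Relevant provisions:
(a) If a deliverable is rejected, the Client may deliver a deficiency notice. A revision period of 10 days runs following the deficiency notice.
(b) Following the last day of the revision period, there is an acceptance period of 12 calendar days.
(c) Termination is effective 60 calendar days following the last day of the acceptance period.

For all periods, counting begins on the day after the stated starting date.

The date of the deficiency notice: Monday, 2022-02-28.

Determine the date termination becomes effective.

The last day of the revision period: 2022-02-28 + 10 days = 2022-03-10.
The last day of the acceptance period: 12 calendar days after 2022-03-10 is 2022-03-22.
The date termination becomes effective: 2022-03-22 + 60 days = 2022-05-21.

2022-05-21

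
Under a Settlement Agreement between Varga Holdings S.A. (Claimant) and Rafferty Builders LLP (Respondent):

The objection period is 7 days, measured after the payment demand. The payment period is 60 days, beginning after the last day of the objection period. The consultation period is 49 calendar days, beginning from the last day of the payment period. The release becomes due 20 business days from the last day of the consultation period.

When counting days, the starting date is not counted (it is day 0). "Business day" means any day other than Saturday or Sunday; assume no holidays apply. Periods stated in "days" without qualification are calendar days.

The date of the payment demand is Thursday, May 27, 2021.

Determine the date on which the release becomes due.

Adding 7 calendar days to May 27, 2021 gives Jun 3, 2021, which is the last day of the objection period.
The last day of the payment period: Jun 3, 2021 + 60 days = Aug 2, 2021.
The last day of the consultation period: 49 calendar days after Aug 2, 2021 is Sep 20, 2021.
From Monday, Sep 20, 2021, 20 business days (Sep 21, Sep 22, Sep 23, Sep 24, …, Oct 14, Oct 15, Oct 18, skipping weekends) brings us to Monday, Oct 18, 2021, which is the date on which the release becomes due.

Oct 18, 2021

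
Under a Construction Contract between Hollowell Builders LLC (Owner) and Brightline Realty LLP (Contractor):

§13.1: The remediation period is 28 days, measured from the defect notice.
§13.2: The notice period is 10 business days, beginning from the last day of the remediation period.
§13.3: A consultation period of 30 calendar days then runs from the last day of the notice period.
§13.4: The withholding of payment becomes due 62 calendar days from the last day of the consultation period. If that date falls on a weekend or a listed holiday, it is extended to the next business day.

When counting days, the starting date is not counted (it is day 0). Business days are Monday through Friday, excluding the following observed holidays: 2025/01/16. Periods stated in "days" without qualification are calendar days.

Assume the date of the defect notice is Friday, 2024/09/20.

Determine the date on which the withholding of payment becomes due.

2025/02/03

Adding 28 calendar days to 2024/09/20 gives 2024/10/18, which is the last day of the remediation period.
The last day of the notice period: 10 business days after Friday, 2024/10/18, skipping weekends — Oct 21, Oct 22, Oct 23, Oct 24, Oct 25, Oct 28, Oct 29, Oct 30, Oct 31, Nov 1 — lands on Friday, 2024/11/01.
Adding 30 calendar days to 2024/11/01 gives 2024/12/01, which is the last day of the consultation period.
The date on which the withholding of payment becomes due: 2024/12/01 + 62 days = 2025/02/01. That falls on a Saturday, so it rolls to the next business day, Monday, 2025/02/03.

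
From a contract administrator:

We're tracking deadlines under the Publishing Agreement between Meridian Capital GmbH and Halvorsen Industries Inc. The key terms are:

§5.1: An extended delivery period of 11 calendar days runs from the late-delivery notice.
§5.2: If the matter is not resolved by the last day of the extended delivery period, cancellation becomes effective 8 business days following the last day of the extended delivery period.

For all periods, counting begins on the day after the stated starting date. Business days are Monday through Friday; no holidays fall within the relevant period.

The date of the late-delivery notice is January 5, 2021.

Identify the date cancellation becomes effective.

January 27, 2021

Adding 11 calendar days to January 5, 2021 gives January 16, 2021, which is the last day of the extended delivery period.
The date cancellation becomes effective: 8 business days after Saturday, January 16, 2021, skipping weekends — Jan 18, Jan 19, Jan 20, Jan 21, Jan 22, Jan 25, Jan 26, Jan 27 — lands on Wednesday, January 27, 2021.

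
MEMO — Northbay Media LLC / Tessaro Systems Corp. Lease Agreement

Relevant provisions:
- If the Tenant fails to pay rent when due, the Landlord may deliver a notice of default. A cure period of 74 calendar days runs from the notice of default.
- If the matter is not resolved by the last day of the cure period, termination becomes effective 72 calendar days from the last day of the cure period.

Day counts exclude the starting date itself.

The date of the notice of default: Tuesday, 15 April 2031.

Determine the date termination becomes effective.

8 September 2031

The last day of the cure period: 15 April 2031 + 74 days = 28 June 2031.
Adding 72 calendar days to 28 June 2031 gives 8 September 2031, which is the date termination becomes effective.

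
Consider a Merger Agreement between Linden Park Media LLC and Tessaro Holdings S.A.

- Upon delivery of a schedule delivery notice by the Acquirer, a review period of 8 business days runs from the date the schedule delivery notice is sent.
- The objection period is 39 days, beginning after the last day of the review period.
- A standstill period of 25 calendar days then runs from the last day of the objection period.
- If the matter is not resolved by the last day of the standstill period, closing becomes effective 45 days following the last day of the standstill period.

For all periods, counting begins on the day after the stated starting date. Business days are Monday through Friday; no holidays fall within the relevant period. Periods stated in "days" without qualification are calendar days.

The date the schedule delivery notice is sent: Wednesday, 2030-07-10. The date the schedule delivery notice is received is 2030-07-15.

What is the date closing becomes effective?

2030-11-08

The last day of the review period: 8 business days after Wednesday, 2030-07-10, skipping weekends — Jul 11, Jul 12, Jul 15, Jul 16, Jul 17, Jul 18, Jul 19, Jul 22 — lands on Monday, 2030-07-22.
Adding 39 calendar days to 2030-07-22 gives 2030-08-30, which is the last day of the objection period.
The last day of the standstill period: 2030-08-30 + 25 days = 2030-09-24.
Adding 45 calendar days to 2030-09-24 gives 2030-11-08, which is the date closing becomes effective.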